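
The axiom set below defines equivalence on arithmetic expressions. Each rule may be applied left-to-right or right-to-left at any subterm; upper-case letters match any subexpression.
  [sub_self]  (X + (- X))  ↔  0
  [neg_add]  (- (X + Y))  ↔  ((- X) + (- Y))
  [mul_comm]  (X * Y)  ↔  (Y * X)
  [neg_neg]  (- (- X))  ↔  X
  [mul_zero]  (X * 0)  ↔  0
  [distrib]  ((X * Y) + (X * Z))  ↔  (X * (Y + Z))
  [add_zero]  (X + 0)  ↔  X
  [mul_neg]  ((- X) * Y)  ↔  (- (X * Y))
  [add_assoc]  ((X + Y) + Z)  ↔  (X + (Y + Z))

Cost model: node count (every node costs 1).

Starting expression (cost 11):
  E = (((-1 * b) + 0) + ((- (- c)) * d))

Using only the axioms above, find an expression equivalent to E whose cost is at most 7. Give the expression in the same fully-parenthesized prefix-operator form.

((-1 * b) + (c * d))   [cost 7]

(1) (- (- c))  =[neg_neg →]=  c    ⊢ (((-1 * b) + 0) + (c * d))
(2) ((-1 * b) + 0)  =[add_zero →]=  (-1 * b)    ⊢ cost 7, within 7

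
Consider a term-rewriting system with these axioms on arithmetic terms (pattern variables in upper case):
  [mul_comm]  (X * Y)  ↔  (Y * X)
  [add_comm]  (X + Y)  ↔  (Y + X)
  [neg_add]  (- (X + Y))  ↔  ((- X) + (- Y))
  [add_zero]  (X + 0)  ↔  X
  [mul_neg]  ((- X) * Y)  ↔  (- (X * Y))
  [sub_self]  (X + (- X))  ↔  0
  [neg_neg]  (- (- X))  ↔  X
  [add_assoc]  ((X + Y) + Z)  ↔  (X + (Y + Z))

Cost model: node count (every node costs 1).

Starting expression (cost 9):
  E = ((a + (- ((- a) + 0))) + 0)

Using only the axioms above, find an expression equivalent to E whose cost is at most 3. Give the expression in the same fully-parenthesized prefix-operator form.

(a + a)   [cost 3]

1. [add_zero →] ((a + (- ((- a) + 0))) + 0)  →  (a + (- ((- a) + 0)))
2. [add_zero →] ((- a) + 0)  →  (- a);  E = (a + (- (- a)))
3. [neg_neg →] (- (- a))  →  a;  cost 3 ≤ 3, done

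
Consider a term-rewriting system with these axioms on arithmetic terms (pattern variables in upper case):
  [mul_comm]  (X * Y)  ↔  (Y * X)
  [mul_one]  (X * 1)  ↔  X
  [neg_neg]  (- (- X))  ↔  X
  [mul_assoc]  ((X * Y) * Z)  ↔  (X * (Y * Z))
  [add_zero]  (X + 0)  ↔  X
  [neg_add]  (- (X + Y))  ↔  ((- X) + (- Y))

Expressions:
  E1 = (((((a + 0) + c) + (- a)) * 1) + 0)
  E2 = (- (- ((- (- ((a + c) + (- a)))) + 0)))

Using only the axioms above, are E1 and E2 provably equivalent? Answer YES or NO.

YES

step 1: add_zero (→) rewrites (a + 0) into a, now ((((a + c) + (- a)) * 1) + 0)
step 2: mul_one (→) rewrites (((a + c) + (- a)) * 1) into ((a + c) + (- a)), now (((a + c) + (- a)) + 0)
step 3: neg_neg (←) rewrites (((a + c) + (- a)) + 0) into (- (- (((a + c) + (- a)) + 0)))
step 4: neg_neg (←) rewrites ((a + c) + (- a)) into (- (- ((a + c) + (- a)))), which is E2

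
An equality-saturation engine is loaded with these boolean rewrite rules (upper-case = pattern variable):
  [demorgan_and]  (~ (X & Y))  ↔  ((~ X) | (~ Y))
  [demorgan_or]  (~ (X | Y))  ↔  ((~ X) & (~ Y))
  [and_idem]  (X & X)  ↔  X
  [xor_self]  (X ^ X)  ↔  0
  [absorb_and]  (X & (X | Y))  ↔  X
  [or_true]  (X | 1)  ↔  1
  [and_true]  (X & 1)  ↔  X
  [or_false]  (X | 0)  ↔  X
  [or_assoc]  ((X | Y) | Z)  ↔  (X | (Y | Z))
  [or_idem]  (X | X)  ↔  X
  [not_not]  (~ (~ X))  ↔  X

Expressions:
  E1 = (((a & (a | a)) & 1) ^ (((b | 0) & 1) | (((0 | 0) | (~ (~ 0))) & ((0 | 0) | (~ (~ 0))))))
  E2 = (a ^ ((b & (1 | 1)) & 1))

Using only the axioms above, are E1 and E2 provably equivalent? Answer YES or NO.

1. [and_idem →] (((0 | 0) | (~ (~ 0))) & ((0 | 0) | (~ (~ 0))))  →  ((0 | 0) | (~ (~ 0)));  E1 = (((a & (a | a)) & 1) ^ (((b | 0) & 1) | ((0 | 0) | (~ (~ 0)))))
2. [or_idem →] (0 | 0)  →  0;  E1 = (((a & (a | a)) & 1) ^ (((b | 0) & 1) | (0 | (~ (~ 0)))))
3. [or_false →] (b | 0)  →  b;  E1 = (((a & (a | a)) & 1) ^ ((b & 1) | (0 | (~ (~ 0)))))
4. [absorb_and →] (a & (a | a))  →  a;  E1 = ((a & 1) ^ ((b & 1) | (0 | (~ (~ 0)))))
5. [not_not →] (~ (~ 0))  →  0;  E1 = ((a & 1) ^ ((b & 1) | (0 | 0)))
6. [or_false →] (0 | 0)  →  0;  E1 = ((a & 1) ^ ((b & 1) | 0))
7. [or_false →] ((b & 1) | 0)  →  (b & 1);  E1 = ((a & 1) ^ (b & 1))
8. [and_true →] (b & 1)  →  b;  E1 = ((a & 1) ^ b)
9. [and_true →] (a & 1)  →  a;  E1 = (a ^ b)
10. [and_true ←] b  →  (b & 1);  E1 = (a ^ (b & 1))
11. [and_true ←] b  →  (b & 1);  E1 = (a ^ ((b & 1) & 1))
12. [or_idem ←] 1  →  (1 | 1);  this is E2

YES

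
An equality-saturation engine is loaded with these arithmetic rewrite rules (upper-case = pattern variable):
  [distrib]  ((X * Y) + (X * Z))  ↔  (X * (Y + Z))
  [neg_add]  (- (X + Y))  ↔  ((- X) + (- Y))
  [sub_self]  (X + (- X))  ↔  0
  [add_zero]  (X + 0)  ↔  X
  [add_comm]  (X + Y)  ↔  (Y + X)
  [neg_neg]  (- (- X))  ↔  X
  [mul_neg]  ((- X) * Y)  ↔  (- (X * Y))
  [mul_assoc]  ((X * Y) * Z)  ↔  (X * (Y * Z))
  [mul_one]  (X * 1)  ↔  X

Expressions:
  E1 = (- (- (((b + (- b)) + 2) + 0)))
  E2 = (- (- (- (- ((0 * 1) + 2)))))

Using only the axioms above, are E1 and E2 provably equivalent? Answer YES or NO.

(1) (((b + (- b)) + 2) + 0)  =[add_zero →]=  ((b + (- b)) + 2)    ⊢ (- (- ((b + (- b)) + 2)))
(2) (b + (- b))  =[sub_self →]=  0    ⊢ (- (- (0 + 2)))
(3) (- (- (0 + 2)))  =[neg_neg →]=  (0 + 2)
(4) 0  =[mul_one ←]=  (0 * 1)    ⊢ ((0 * 1) + 2)
(5) ((0 * 1) + 2)  =[neg_neg ←]=  (- (- ((0 * 1) + 2)))
(6) (- ((0 * 1) + 2))  =[neg_neg ←]=  (- (- (- ((0 * 1) + 2))))    ⊢ E2

YES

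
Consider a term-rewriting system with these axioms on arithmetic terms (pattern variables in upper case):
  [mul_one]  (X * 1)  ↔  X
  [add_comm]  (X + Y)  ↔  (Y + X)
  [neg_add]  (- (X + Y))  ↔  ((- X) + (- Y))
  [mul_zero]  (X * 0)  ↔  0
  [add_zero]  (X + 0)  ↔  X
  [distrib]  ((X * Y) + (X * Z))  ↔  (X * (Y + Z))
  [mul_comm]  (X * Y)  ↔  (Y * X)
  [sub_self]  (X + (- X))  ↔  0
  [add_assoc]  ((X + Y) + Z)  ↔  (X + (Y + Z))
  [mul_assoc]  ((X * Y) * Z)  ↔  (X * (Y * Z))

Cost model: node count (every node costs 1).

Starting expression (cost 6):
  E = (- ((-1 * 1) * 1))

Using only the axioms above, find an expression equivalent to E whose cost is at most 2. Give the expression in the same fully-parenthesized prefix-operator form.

(- -1)   [cost 2]

1. [mul_assoc →] ((-1 * 1) * 1)  →  (-1 * (1 * 1));  E = (- (-1 * (1 * 1)))
2. [mul_one →] (1 * 1)  →  1;  E = (- (-1 * 1))
3. [mul_one →] (-1 * 1)  →  -1;  cost 2 ≤ 2, done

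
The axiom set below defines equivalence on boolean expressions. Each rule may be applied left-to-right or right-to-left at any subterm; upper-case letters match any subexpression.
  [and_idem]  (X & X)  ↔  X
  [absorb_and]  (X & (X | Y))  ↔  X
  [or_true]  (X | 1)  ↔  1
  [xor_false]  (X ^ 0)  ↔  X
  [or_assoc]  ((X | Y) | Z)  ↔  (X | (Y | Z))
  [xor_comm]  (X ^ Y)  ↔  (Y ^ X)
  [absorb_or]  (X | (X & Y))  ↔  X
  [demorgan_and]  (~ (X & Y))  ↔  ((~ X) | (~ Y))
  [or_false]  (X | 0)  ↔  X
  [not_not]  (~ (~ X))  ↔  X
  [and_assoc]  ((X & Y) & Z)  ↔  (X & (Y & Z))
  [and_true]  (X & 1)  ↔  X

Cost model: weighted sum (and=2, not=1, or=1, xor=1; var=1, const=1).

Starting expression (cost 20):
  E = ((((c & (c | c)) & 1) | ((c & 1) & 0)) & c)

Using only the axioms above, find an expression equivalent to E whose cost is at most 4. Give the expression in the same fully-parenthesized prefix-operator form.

(c & c)   [cost 4]

(1) (c & (c | c))  =[absorb_and →]=  c    ⊢ (((c & 1) | ((c & 1) & 0)) & c)
(2) ((c & 1) | ((c & 1) & 0))  =[absorb_or →]=  (c & 1)    ⊢ ((c & 1) & c)
(3) (c & 1)  =[and_true →]=  c    ⊢ cost 4, within 4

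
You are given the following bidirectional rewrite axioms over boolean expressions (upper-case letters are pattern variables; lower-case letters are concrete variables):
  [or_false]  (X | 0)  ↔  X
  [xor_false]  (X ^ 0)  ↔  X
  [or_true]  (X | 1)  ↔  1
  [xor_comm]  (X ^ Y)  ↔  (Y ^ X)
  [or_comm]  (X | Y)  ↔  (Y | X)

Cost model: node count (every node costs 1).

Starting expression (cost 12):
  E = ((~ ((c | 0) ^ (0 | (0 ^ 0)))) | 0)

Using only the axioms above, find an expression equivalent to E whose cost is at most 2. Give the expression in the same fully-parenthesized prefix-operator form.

step 1: or_false (→) rewrites ((~ ((c | 0) ^ (0 | (0 ^ 0)))) | 0) into (~ ((c | 0) ^ (0 | (0 ^ 0))))
step 2: or_false (→) rewrites (c | 0) into c, now (~ (c ^ (0 | (0 ^ 0))))
step 3: xor_false (→) rewrites (0 ^ 0) into 0, now (~ (c ^ (0 | 0)))
step 4: or_false (→) rewrites (0 | 0) into 0, now (~ (c ^ 0))
step 5: xor_false (→) rewrites (c ^ 0) into c, reaching cost 2 (bound 2)

(~ c)   [cost 2]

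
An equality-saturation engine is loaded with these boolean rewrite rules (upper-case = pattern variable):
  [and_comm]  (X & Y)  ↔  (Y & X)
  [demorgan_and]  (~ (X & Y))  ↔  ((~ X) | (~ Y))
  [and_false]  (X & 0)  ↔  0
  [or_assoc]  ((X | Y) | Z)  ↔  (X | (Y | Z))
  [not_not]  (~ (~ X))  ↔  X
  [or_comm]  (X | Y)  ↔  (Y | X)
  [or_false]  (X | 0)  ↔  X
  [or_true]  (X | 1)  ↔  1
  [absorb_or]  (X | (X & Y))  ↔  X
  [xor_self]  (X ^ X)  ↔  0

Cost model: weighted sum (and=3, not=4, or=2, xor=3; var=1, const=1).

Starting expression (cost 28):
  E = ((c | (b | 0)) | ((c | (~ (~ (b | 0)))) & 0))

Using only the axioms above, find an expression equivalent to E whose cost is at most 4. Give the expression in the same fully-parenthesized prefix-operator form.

(1) (~ (~ (b | 0)))  =[not_not →]=  (b | 0)    ⊢ ((c | (b | 0)) | ((c | (b | 0)) & 0))
(2) ((c | (b | 0)) | ((c | (b | 0)) & 0))  =[absorb_or →]=  (c | (b | 0))
(3) (b | 0)  =[or_false →]=  b    ⊢ cost 4, within 4

(c | b)   [cost 4]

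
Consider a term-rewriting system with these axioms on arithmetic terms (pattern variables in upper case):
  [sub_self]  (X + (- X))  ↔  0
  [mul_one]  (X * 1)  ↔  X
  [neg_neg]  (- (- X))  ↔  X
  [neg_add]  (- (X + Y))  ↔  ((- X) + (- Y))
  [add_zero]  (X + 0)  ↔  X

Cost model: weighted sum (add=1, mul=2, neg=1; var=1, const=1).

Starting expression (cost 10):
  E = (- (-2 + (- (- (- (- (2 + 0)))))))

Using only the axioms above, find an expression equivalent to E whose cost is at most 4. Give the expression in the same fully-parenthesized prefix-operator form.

(- (-2 + 2))   [cost 4]

(1) (- (- (- (2 + 0))))  =[neg_neg →]=  (- (2 + 0))    ⊢ (- (-2 + (- (- (2 + 0)))))
(2) (- (- (2 + 0)))  =[neg_neg →]=  (2 + 0)    ⊢ (- (-2 + (2 + 0)))
(3) (2 + 0)  =[add_zero →]=  2    ⊢ cost 4, within 4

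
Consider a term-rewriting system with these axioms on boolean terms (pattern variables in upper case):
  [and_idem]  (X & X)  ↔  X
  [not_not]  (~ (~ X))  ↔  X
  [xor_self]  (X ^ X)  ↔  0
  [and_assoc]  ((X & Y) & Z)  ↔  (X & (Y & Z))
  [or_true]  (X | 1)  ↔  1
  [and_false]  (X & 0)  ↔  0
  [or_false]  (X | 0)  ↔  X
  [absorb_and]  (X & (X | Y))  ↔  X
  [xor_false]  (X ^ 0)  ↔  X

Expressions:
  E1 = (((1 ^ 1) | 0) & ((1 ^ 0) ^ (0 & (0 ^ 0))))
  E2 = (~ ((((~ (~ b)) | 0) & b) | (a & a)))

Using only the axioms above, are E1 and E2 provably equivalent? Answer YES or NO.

Every axiom is a valid identity, so a rewrite proof would force E1 and E2 to agree under every assignment.
At a=0, b=0: E1 = 0 but E2 = 1; they differ, so no derivation exists.

NO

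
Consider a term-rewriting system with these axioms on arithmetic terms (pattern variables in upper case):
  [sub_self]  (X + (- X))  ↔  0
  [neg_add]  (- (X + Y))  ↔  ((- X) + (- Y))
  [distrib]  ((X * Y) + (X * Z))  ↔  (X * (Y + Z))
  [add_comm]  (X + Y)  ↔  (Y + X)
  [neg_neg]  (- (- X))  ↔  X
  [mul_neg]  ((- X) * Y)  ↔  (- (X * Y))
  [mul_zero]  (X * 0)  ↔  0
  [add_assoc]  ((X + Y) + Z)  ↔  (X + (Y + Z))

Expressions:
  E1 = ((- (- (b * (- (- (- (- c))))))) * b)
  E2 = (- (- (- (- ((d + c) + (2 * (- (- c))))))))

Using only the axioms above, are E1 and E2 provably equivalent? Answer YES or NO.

NO

Every axiom is a valid identity, so a rewrite proof would force E1 and E2 to agree under every assignment.
At b=0, c=0, d=1: E1 = 0 but E2 = 1; they differ, so no derivation exists.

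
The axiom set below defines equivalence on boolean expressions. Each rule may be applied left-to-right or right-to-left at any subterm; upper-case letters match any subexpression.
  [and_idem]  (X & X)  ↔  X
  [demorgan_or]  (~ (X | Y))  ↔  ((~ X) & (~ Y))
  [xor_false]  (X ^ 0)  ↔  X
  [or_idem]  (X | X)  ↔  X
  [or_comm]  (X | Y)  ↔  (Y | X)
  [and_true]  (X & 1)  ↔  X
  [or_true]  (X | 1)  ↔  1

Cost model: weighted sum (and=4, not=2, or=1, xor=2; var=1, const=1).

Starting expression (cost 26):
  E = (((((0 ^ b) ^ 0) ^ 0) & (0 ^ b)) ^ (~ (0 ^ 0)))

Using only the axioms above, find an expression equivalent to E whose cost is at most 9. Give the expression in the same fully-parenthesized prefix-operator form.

(1) ((0 ^ b) ^ 0)  =[xor_false →]=  (0 ^ b)    ⊢ ((((0 ^ b) ^ 0) & (0 ^ b)) ^ (~ (0 ^ 0)))
(2) ((0 ^ b) ^ 0)  =[xor_false →]=  (0 ^ b)    ⊢ (((0 ^ b) & (0 ^ b)) ^ (~ (0 ^ 0)))
(3) (0 ^ 0)  =[xor_false →]=  0    ⊢ (((0 ^ b) & (0 ^ b)) ^ (~ 0))
(4) ((0 ^ b) & (0 ^ b))  =[and_idem →]=  (0 ^ b)    ⊢ cost 9, within 9

((0 ^ b) ^ (~ 0))   [cost 9]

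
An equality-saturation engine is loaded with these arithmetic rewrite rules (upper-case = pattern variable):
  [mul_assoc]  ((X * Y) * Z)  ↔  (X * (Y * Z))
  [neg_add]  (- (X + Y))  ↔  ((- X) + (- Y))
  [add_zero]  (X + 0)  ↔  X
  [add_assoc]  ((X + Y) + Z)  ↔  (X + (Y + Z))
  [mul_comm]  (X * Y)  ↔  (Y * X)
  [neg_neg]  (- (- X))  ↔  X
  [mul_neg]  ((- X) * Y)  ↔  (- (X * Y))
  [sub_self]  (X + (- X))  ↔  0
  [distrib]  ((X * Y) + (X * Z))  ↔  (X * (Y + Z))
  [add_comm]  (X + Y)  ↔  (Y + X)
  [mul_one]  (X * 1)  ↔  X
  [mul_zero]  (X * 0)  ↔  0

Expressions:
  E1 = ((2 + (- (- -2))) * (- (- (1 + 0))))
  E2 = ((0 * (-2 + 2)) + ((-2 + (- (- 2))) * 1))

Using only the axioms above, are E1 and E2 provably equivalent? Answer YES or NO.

step 1: neg_neg (→) rewrites (- (- (1 + 0))) into (1 + 0), now ((2 + (- (- -2))) * (1 + 0))
step 2: add_comm (→) rewrites (2 + (- (- -2))) into ((- (- -2)) + 2), now (((- (- -2)) + 2) * (1 + 0))
step 3: neg_neg (→) rewrites (- (- -2)) into -2, now ((-2 + 2) * (1 + 0))
step 4: add_comm (→) rewrites (1 + 0) into (0 + 1), now ((-2 + 2) * (0 + 1))
step 5: distrib (←) rewrites ((-2 + 2) * (0 + 1)) into (((-2 + 2) * 0) + ((-2 + 2) * 1))
step 6: mul_comm (→) rewrites ((-2 + 2) * 0) into (0 * (-2 + 2)), now ((0 * (-2 + 2)) + ((-2 + 2) * 1))
step 7: neg_neg (←) rewrites 2 into (- (- 2)), which is E2

YES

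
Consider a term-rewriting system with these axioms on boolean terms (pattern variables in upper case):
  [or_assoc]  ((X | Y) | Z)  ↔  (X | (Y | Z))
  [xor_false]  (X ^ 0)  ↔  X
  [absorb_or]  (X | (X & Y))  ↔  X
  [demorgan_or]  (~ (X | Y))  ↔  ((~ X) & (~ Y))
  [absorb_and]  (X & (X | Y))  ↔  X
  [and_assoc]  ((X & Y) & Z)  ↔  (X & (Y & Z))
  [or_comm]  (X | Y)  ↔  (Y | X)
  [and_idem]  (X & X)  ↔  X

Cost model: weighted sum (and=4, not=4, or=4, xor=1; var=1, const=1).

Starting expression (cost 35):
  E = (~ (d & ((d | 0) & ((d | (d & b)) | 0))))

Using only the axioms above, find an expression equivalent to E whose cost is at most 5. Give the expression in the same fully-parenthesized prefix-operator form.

(~ d)   [cost 5]

(1) (d | (d & b))  =[absorb_or →]=  d    ⊢ (~ (d & ((d | 0) & (d | 0))))
(2) ((d | 0) & (d | 0))  =[and_idem →]=  (d | 0)    ⊢ (~ (d & (d | 0)))
(3) (d & (d | 0))  =[absorb_and →]=  d    ⊢ cost 5, within 5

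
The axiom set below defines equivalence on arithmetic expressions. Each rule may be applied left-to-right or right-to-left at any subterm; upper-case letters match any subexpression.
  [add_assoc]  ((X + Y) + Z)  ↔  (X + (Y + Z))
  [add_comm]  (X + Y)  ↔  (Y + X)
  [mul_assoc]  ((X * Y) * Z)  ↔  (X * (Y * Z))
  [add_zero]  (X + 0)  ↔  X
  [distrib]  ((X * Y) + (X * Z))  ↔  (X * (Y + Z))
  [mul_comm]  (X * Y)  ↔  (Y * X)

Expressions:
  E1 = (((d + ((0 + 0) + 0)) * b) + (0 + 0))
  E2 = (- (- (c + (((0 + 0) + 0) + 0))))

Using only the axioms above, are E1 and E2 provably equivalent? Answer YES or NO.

All listed rules preserve value, hence provable equivalence implies equal values everywhere; look for a separating assignment.
b=0, c=1, d=0 gives E1 ↦ 0, E2 ↦ 1; values differ ⇒ not provably equivalent.

NO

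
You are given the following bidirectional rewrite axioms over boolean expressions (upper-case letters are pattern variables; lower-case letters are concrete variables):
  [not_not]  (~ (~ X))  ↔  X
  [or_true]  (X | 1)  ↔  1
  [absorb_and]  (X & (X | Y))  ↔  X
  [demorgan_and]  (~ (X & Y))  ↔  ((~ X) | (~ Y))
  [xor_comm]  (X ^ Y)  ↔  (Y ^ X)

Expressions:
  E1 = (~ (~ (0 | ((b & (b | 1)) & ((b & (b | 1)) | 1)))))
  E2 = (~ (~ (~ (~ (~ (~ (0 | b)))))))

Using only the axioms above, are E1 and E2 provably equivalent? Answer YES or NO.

step 1: not_not (→) rewrites (~ (~ (0 | ((b & (b | 1)) & ((b & (b | 1)) | 1))))) into (0 | ((b & (b | 1)) & ((b & (b | 1)) | 1)))
step 2: absorb_and (→) rewrites ((b & (b | 1)) & ((b & (b | 1)) | 1)) into (b & (b | 1)), now (0 | (b & (b | 1)))
step 3: absorb_and (→) rewrites (b & (b | 1)) into b, now (0 | b)
step 4: not_not (←) rewrites (0 | b) into (~ (~ (0 | b)))
step 5: not_not (←) rewrites (~ (~ (0 | b))) into (~ (~ (~ (~ (0 | b)))))
step 6: not_not (←) rewrites (~ (~ (~ (0 | b)))) into (~ (~ (~ (~ (~ (0 | b)))))), which is E2

YES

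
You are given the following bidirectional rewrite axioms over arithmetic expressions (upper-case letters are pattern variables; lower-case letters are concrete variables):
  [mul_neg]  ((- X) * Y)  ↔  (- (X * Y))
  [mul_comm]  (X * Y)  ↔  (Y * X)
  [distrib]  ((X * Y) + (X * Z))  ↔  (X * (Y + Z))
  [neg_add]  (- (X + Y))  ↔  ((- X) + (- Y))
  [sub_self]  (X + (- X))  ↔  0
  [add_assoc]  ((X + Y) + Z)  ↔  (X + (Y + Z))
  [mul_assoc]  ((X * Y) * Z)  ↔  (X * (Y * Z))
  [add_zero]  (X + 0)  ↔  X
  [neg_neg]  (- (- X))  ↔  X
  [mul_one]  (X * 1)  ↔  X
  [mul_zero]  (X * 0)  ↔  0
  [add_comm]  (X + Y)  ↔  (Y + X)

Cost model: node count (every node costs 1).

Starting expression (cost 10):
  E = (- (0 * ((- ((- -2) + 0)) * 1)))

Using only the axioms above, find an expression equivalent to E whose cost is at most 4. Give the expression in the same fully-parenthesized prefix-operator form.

(- (0 * -2))   [cost 4]

step 1: add_zero (→) rewrites ((- -2) + 0) into (- -2), now (- (0 * ((- (- -2)) * 1)))
step 2: neg_neg (→) rewrites (- (- -2)) into -2, now (- (0 * (-2 * 1)))
step 3: mul_one (→) rewrites (-2 * 1) into -2, reaching cost 4 (bound 4)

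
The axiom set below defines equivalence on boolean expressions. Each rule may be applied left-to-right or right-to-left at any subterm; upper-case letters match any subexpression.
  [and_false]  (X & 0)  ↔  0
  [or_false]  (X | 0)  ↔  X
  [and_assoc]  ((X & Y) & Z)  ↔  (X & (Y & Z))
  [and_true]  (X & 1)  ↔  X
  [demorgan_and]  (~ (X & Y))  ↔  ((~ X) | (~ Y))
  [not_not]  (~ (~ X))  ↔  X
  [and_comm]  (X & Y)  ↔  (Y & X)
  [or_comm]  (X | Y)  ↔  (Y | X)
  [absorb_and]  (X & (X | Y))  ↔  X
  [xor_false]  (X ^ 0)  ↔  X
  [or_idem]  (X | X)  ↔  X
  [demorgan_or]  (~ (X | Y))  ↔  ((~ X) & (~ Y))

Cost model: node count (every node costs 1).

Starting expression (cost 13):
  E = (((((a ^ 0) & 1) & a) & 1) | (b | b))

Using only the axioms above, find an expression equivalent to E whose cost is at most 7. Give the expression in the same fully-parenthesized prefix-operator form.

1. [and_true →] ((((a ^ 0) & 1) & a) & 1)  →  (((a ^ 0) & 1) & a);  E = ((((a ^ 0) & 1) & a) | (b | b))
2. [xor_false →] (a ^ 0)  →  a;  E = (((a & 1) & a) | (b | b))
3. [and_true →] (a & 1)  →  a;  cost 7 ≤ 7, done

((a & a) | (b | b))   [cost 7]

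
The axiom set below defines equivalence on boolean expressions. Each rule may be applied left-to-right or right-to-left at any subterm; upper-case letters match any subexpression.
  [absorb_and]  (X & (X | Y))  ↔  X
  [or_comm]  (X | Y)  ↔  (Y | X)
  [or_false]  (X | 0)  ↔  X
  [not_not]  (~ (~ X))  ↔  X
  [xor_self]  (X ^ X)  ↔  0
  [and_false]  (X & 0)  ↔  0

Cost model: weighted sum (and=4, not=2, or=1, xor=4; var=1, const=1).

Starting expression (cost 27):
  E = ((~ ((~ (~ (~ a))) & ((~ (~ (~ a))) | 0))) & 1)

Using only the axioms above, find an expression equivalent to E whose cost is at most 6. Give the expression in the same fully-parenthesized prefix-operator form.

(a & 1)   [cost 6]

step 1: absorb_and (→) rewrites ((~ (~ (~ a))) & ((~ (~ (~ a))) | 0)) into (~ (~ (~ a))), now ((~ (~ (~ (~ a)))) & 1)
step 2: not_not (→) rewrites (~ (~ (~ (~ a)))) into (~ (~ a)), now ((~ (~ a)) & 1)
step 3: not_not (→) rewrites (~ (~ a)) into a, reaching cost 6 (bound 6)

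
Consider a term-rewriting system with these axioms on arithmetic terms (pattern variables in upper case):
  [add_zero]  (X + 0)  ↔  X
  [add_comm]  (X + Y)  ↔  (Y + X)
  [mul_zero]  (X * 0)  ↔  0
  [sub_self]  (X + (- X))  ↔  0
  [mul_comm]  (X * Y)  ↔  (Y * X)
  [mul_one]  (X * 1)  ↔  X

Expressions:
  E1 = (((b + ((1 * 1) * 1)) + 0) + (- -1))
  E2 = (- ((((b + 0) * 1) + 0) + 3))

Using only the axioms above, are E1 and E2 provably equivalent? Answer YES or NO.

All listed rules preserve value, hence provable equivalence implies equal values everywhere; look for a separating assignment.
b=0 gives E1 ↦ 2, E2 ↦ -3; values differ ⇒ not provably equivalent.

NO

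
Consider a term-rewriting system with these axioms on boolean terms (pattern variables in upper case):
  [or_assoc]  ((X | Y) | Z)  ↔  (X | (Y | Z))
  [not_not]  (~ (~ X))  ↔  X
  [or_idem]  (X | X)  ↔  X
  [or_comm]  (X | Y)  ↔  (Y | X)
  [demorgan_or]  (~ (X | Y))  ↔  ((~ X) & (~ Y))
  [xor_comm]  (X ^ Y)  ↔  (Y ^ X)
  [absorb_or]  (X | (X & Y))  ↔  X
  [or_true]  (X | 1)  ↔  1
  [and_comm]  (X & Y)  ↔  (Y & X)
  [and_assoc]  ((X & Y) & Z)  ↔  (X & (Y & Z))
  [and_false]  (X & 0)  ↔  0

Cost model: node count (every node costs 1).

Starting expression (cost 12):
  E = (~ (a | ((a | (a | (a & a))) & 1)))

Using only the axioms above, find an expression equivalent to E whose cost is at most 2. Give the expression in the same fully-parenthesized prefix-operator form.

step 1: absorb_or (→) rewrites (a | (a & a)) into a, now (~ (a | ((a | a) & 1)))
step 2: or_idem (→) rewrites (a | a) into a, now (~ (a | (a & 1)))
step 3: absorb_or (→) rewrites (a | (a & 1)) into a, reaching cost 2 (bound 2)

(~ a)   [cost 2]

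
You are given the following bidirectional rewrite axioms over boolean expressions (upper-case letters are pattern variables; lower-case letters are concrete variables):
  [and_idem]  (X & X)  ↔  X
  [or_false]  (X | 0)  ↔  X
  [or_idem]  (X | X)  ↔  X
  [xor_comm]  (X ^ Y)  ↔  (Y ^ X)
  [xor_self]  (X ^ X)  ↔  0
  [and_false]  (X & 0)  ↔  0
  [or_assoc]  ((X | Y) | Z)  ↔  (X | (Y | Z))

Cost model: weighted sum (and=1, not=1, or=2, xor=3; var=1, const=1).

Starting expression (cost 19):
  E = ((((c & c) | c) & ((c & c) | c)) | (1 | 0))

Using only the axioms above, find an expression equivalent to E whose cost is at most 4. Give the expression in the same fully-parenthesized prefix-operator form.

(c | 1)   [cost 4]

1. [and_idem →] (((c & c) | c) & ((c & c) | c))  →  ((c & c) | c);  E = (((c & c) | c) | (1 | 0))
2. [and_idem →] (c & c)  →  c;  E = ((c | c) | (1 | 0))
3. [or_false →] (1 | 0)  →  1;  E = ((c | c) | 1)
4. [or_idem →] (c | c)  →  c;  cost 4 ≤ 4, done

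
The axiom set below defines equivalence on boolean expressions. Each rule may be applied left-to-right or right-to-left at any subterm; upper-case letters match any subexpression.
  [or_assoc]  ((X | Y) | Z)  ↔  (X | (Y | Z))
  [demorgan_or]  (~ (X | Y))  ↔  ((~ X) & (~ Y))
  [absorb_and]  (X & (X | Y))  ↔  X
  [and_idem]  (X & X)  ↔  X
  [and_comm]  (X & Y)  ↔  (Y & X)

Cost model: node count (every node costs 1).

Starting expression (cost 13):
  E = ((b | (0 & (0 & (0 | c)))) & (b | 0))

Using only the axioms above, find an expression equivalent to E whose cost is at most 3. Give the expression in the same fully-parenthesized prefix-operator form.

(b | 0)   [cost 3]

1. [absorb_and →] (0 & (0 | c))  →  0;  E = ((b | (0 & 0)) & (b | 0))
2. [and_idem →] (0 & 0)  →  0;  E = ((b | 0) & (b | 0))
3. [and_idem →] ((b | 0) & (b | 0))  →  (b | 0);  cost 3 ≤ 3, done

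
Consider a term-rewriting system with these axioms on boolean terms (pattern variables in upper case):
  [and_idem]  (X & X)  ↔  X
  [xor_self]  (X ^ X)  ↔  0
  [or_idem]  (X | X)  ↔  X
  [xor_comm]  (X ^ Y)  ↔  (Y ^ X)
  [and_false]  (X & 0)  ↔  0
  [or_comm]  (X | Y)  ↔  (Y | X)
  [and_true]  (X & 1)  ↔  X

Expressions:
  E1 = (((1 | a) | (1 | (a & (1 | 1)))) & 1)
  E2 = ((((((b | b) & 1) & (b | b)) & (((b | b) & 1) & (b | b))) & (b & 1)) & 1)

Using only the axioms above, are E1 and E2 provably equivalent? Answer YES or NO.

All listed rules preserve value, hence provable equivalence implies equal values everywhere; look for a separating assignment.
a=0, b=0 gives E1 ↦ 1, E2 ↦ 0; values differ ⇒ not provably equivalent.

NO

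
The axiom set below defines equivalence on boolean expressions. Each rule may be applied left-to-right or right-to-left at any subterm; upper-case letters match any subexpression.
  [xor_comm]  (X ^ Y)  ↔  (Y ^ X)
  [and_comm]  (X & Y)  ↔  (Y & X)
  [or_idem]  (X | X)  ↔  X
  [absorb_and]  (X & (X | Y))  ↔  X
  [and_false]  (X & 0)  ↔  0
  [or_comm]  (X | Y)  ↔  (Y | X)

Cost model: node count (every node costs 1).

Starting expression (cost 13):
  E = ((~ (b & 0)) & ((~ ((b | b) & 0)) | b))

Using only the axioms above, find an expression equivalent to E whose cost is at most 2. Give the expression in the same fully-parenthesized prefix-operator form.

1. [or_idem →] (b | b)  →  b;  E = ((~ (b & 0)) & ((~ (b & 0)) | b))
2. [absorb_and →] ((~ (b & 0)) & ((~ (b & 0)) | b))  →  (~ (b & 0))
3. [and_false →] (b & 0)  →  0;  cost 2 ≤ 2, done

(~ 0)   [cost 2]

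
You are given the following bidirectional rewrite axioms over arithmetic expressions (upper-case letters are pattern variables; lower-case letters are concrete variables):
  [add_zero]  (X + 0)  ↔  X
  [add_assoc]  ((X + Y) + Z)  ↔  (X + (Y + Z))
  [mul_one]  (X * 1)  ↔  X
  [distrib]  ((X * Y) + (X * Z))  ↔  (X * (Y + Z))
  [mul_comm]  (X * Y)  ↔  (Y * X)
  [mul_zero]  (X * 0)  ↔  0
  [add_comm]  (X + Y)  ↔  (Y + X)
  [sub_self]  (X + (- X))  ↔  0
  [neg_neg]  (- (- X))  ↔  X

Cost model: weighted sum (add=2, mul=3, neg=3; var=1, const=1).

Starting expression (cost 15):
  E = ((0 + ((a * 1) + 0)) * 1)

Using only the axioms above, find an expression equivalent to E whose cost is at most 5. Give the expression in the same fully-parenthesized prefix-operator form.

1. [mul_one →] (a * 1)  →  a;  E = ((0 + (a + 0)) * 1)
2. [add_zero →] (a + 0)  →  a;  E = ((0 + a) * 1)
3. [add_comm →] (0 + a)  →  (a + 0);  E = ((a + 0) * 1)
4. [add_zero →] (a + 0)  →  a;  cost 5 ≤ 5, done

(a * 1)   [cost 5]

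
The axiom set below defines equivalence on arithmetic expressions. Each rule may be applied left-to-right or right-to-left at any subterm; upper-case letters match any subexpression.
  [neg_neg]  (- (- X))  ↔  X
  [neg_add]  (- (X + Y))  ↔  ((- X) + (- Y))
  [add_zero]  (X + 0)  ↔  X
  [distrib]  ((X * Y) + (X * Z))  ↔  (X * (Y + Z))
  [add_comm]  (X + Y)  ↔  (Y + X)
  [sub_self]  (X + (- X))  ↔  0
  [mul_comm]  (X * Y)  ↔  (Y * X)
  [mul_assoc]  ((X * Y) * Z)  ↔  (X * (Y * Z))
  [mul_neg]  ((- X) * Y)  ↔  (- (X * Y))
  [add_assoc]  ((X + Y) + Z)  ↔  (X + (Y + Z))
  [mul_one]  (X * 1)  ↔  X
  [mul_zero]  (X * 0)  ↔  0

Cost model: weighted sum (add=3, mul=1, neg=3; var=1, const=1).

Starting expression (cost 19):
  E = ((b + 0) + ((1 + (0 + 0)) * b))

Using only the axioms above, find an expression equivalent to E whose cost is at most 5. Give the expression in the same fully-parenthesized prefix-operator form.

(b + b)   [cost 5]

(1) (0 + 0)  =[add_zero →]=  0    ⊢ ((b + 0) + ((1 + 0) * b))
(2) ((1 + 0) * b)  =[mul_comm →]=  (b * (1 + 0))    ⊢ ((b + 0) + (b * (1 + 0)))
(3) (b + 0)  =[add_zero →]=  b    ⊢ (b + (b * (1 + 0)))
(4) (1 + 0)  =[add_zero →]=  1    ⊢ (b + (b * 1))
(5) (b * 1)  =[mul_one →]=  b    ⊢ cost 5, within 5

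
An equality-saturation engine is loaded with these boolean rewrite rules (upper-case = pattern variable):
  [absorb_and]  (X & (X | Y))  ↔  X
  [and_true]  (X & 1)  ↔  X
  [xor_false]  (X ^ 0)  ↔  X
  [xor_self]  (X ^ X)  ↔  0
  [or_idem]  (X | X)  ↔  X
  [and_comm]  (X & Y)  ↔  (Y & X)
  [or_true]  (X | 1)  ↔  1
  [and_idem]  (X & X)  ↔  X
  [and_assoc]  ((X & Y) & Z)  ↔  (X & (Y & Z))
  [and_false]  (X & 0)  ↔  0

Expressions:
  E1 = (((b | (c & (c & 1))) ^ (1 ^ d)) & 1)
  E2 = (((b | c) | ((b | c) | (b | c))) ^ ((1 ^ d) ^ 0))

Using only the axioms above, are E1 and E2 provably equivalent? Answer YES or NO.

step 1: and_true (→) rewrites (c & 1) into c, now (((b | (c & c)) ^ (1 ^ d)) & 1)
step 2: and_true (→) rewrites (((b | (c & c)) ^ (1 ^ d)) & 1) into ((b | (c & c)) ^ (1 ^ d))
step 3: and_idem (→) rewrites (c & c) into c, now ((b | c) ^ (1 ^ d))
step 4: xor_false (←) rewrites (1 ^ d) into ((1 ^ d) ^ 0), now ((b | c) ^ ((1 ^ d) ^ 0))
step 5: or_idem (←) rewrites (b | c) into ((b | c) | (b | c)), now (((b | c) | (b | c)) ^ ((1 ^ d) ^ 0))
step 6: or_idem (←) rewrites (b | c) into ((b | c) | (b | c)), which is E2

YES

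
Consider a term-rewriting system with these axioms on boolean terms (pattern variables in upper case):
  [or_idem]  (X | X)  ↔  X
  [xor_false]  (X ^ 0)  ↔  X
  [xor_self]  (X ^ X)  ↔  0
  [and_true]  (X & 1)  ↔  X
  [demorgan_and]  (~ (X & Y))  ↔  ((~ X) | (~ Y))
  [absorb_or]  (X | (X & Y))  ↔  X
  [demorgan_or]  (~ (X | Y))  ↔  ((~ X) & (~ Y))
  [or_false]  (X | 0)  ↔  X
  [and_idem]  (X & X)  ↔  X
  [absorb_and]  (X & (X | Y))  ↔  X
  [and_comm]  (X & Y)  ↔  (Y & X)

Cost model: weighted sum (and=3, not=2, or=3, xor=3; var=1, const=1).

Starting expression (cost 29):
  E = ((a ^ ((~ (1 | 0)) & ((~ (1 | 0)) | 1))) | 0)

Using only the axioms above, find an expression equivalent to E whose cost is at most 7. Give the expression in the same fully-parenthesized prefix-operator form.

step 1: absorb_and (→) rewrites ((~ (1 | 0)) & ((~ (1 | 0)) | 1)) into (~ (1 | 0)), now ((a ^ (~ (1 | 0))) | 0)
step 2: or_false (→) rewrites ((a ^ (~ (1 | 0))) | 0) into (a ^ (~ (1 | 0)))
step 3: or_false (→) rewrites (1 | 0) into 1, reaching cost 7 (bound 7)

(a ^ (~ 1))   [cost 7]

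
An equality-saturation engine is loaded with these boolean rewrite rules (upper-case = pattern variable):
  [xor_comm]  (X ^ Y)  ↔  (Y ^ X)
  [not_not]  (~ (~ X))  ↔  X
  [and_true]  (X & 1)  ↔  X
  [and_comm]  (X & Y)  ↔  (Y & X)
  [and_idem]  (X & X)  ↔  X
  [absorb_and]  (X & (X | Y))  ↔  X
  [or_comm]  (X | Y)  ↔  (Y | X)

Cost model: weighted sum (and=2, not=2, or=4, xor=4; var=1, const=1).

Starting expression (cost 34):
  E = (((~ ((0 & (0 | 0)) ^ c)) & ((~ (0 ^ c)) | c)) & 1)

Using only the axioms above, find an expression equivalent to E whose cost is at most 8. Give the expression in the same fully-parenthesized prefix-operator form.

1. [absorb_and →] (0 & (0 | 0))  →  0;  E = (((~ (0 ^ c)) & ((~ (0 ^ c)) | c)) & 1)
2. [and_true →] (((~ (0 ^ c)) & ((~ (0 ^ c)) | c)) & 1)  →  ((~ (0 ^ c)) & ((~ (0 ^ c)) | c))
3. [absorb_and →] ((~ (0 ^ c)) & ((~ (0 ^ c)) | c))  →  (~ (0 ^ c));  cost 8 ≤ 8, done

(~ (0 ^ c))   [cost 8]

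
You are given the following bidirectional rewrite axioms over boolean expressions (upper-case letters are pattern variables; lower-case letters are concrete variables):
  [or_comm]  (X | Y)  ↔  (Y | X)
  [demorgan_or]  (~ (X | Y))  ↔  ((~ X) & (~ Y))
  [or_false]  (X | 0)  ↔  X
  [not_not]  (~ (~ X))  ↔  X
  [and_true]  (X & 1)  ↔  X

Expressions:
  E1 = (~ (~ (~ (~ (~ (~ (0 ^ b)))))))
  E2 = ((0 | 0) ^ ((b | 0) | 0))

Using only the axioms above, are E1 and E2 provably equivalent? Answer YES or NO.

YES

step 1: not_not (→) rewrites (~ (~ (~ (~ (~ (~ (0 ^ b))))))) into (~ (~ (~ (~ (0 ^ b)))))
step 2: not_not (→) rewrites (~ (~ (~ (0 ^ b)))) into (~ (0 ^ b)), now (~ (~ (0 ^ b)))
step 3: not_not (→) rewrites (~ (~ (0 ^ b))) into (0 ^ b)
step 4: or_false (←) rewrites b into (b | 0), now (0 ^ (b | 0))
step 5: or_false (←) rewrites 0 into (0 | 0), now ((0 | 0) ^ (b | 0))
step 6: or_false (←) rewrites b into (b | 0), which is E2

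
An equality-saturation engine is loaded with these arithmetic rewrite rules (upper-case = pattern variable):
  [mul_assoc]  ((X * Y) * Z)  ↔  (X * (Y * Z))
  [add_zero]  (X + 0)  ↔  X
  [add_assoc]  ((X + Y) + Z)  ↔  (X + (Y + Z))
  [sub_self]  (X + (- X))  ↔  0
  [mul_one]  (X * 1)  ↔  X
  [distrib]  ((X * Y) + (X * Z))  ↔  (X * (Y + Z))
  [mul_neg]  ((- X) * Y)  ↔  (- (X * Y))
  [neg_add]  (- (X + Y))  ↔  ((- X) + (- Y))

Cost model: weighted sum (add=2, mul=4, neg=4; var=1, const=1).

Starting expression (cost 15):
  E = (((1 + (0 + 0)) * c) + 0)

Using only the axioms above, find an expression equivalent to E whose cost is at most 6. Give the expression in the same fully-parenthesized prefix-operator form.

(1) (((1 + (0 + 0)) * c) + 0)  =[add_zero →]=  ((1 + (0 + 0)) * c)
(2) (0 + 0)  =[add_zero →]=  0    ⊢ ((1 + 0) * c)
(3) (1 + 0)  =[add_zero →]=  1    ⊢ cost 6, within 6

(1 * c)   [cost 6]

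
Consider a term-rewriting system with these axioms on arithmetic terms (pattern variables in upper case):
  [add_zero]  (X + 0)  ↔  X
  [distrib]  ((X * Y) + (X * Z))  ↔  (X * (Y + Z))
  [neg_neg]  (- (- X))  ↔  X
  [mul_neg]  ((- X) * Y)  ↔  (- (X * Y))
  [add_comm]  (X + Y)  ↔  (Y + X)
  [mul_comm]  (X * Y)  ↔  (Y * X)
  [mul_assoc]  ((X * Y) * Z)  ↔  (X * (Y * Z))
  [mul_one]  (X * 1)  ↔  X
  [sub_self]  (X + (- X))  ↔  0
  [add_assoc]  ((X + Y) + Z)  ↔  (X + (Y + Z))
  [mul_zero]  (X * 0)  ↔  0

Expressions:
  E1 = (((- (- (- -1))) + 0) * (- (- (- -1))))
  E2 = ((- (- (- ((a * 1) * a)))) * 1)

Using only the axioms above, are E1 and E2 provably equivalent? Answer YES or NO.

NO

The axioms are sound identities: if E1 ↔* E2 then E1 and E2 evaluate identically under any assignment.
Under a=0: E1 evaluates to 1, E2 to 0. Distinct ⇒ no rewrite sequence connects them.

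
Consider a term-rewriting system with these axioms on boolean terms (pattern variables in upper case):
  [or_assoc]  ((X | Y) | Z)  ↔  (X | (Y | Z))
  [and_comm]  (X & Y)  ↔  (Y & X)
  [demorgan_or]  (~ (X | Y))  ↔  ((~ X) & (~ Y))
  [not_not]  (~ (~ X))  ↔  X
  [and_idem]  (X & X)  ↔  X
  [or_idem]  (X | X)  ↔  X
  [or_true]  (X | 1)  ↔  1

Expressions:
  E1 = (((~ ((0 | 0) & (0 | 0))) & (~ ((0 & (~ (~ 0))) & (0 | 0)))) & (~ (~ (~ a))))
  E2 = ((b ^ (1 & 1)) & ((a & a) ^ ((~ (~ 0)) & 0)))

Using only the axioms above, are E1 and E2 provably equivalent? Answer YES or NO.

All listed rules preserve value, hence provable equivalence implies equal values everywhere; look for a separating assignment.
a=0, b=0 gives E1 ↦ 1, E2 ↦ 0; values differ ⇒ not provably equivalent.

NO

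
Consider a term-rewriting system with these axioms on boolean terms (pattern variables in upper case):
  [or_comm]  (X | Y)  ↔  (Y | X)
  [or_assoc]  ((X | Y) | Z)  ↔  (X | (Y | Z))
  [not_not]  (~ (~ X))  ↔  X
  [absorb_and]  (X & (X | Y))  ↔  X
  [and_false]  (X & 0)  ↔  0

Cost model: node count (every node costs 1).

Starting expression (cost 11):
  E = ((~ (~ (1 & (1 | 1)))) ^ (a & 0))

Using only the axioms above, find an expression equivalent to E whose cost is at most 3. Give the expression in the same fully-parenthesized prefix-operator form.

(1 ^ 0)   [cost 3]

step 1: absorb_and (→) rewrites (1 & (1 | 1)) into 1, now ((~ (~ 1)) ^ (a & 0))
step 2: not_not (→) rewrites (~ (~ 1)) into 1, now (1 ^ (a & 0))
step 3: and_false (→) rewrites (a & 0) into 0, reaching cost 3 (bound 3)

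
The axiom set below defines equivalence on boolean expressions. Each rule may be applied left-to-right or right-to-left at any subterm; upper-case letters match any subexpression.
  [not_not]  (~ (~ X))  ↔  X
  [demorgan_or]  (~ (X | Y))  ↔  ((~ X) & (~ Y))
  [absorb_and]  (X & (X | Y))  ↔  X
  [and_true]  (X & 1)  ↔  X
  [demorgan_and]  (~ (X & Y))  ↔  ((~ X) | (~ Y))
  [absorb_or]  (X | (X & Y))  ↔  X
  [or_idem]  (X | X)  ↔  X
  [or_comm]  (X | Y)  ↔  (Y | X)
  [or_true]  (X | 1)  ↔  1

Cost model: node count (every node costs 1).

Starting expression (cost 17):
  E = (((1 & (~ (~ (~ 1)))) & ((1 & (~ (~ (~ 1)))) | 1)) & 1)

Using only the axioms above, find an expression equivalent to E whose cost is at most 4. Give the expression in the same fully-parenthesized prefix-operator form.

(1 & (~ 1))   [cost 4]

(1) ((1 & (~ (~ (~ 1)))) & ((1 & (~ (~ (~ 1)))) | 1))  =[absorb_and →]=  (1 & (~ (~ (~ 1))))    ⊢ ((1 & (~ (~ (~ 1)))) & 1)
(2) (~ (~ (~ 1)))  =[not_not →]=  (~ 1)    ⊢ ((1 & (~ 1)) & 1)
(3) ((1 & (~ 1)) & 1)  =[and_true →]=  (1 & (~ 1))    ⊢ cost 4, within 4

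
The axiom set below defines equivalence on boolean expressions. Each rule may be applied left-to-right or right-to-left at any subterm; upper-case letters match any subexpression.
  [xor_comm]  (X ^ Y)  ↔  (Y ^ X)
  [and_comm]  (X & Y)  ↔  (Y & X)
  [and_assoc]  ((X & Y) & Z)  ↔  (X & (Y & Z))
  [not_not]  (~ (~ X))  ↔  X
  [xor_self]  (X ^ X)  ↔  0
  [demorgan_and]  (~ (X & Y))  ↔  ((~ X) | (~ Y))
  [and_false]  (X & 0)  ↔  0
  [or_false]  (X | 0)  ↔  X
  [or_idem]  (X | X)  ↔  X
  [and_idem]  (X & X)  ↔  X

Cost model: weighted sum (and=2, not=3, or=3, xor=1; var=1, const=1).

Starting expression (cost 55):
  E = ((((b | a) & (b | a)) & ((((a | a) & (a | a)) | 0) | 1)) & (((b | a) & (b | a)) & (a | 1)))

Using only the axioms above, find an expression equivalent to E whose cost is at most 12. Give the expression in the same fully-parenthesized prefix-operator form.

step 1: or_false (→) rewrites (((a | a) & (a | a)) | 0) into ((a | a) & (a | a)), now ((((b | a) & (b | a)) & (((a | a) & (a | a)) | 1)) & (((b | a) & (b | a)) & (a | 1)))
step 2: and_idem (→) rewrites ((a | a) & (a | a)) into (a | a), now ((((b | a) & (b | a)) & ((a | a) | 1)) & (((b | a) & (b | a)) & (a | 1)))
step 3: or_idem (→) rewrites (a | a) into a, now ((((b | a) & (b | a)) & (a | 1)) & (((b | a) & (b | a)) & (a | 1)))
step 4: and_idem (→) rewrites ((((b | a) & (b | a)) & (a | 1)) & (((b | a) & (b | a)) & (a | 1))) into (((b | a) & (b | a)) & (a | 1))
step 5: and_idem (→) rewrites ((b | a) & (b | a)) into (b | a), reaching cost 12 (bound 12)

((b | a) & (a | 1))   [cost 12]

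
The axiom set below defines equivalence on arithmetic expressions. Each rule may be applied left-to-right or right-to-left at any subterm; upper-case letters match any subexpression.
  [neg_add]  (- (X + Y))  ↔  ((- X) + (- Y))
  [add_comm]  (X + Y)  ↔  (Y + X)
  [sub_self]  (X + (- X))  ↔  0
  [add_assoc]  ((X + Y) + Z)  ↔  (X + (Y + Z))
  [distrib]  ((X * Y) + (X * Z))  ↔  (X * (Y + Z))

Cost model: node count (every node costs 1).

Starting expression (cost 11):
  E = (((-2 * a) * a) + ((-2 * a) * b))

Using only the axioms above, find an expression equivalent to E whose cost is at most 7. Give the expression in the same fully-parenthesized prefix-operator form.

((-2 * a) * (b + a))   [cost 7]

step 1: add_comm (→) rewrites (((-2 * a) * a) + ((-2 * a) * b)) into (((-2 * a) * b) + ((-2 * a) * a))
step 2: distrib (→) rewrites (((-2 * a) * b) + ((-2 * a) * a)) into ((-2 * a) * (b + a)), reaching cost 7 (bound 7)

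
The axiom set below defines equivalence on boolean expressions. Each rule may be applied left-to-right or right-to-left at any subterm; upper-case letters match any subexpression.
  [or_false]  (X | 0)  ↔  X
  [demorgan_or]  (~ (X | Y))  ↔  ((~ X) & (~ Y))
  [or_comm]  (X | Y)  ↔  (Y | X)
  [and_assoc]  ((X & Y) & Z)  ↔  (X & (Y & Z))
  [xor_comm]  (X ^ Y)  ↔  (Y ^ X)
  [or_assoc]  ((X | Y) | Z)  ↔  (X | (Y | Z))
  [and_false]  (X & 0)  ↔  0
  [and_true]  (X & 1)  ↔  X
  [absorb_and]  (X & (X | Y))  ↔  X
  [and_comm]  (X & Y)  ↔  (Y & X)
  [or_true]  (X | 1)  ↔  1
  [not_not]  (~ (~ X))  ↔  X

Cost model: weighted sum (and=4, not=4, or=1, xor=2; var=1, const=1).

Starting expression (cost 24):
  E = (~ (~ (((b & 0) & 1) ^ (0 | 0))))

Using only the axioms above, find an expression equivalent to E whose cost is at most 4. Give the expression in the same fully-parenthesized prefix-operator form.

1. [and_false →] (b & 0)  →  0;  E = (~ (~ ((0 & 1) ^ (0 | 0))))
2. [or_false →] (0 | 0)  →  0;  E = (~ (~ ((0 & 1) ^ 0)))
3. [and_true →] (0 & 1)  →  0;  E = (~ (~ (0 ^ 0)))
4. [not_not →] (~ (~ (0 ^ 0)))  →  (0 ^ 0);  cost 4 ≤ 4, done

(0 ^ 0)   [cost 4]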